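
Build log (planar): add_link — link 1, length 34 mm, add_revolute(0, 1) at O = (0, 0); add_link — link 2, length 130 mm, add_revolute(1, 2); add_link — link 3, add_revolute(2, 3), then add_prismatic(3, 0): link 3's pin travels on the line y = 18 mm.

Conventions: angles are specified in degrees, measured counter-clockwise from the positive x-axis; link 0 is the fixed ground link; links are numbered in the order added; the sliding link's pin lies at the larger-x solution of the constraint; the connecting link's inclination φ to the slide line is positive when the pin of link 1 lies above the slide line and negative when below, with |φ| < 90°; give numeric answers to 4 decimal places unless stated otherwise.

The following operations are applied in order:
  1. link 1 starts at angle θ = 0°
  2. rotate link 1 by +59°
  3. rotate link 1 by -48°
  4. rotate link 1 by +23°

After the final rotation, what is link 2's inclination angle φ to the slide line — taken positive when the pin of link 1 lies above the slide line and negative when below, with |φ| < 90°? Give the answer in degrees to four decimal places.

geometry: r = 34 mm, L = 130 mm, e = 18 mm; θ starts at 0°
rotate link 1 by +59°: θ ← 0° +59° = 59°
rotate link 1 by -48°: θ ← 59° -48° = 11°
rotate link 1 by +23°: θ ← 11° +23° = 34°
h = r sin θ − e = 19.012559 − 18 = 1.012559
sin φ = h / L = 1.012559 / 130 = 0.00778891
φ = arcsin(0.00778891) = 0.446276°

0.4463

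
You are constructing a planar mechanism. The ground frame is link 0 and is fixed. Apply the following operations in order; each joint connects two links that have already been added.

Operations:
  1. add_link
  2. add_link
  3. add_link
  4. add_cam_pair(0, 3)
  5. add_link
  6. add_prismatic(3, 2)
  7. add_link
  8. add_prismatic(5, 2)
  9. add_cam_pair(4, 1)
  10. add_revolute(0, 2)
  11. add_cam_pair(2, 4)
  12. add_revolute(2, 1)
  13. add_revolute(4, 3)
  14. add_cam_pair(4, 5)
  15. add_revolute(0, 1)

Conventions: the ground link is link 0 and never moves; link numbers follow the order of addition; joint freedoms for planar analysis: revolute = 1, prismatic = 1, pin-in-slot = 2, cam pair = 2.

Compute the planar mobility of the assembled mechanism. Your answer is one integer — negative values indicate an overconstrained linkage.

ground; <1,0,0>
#1 <2,0,0>
#2 <3,0,0>
#3 <4,0,0>
C:0↔3 J2 <4,0,1>
#4 <5,0,1>
P:3↔2 J1 <5,1,1>
#5 <6,1,1>
P:5↔2 J1 <6,2,1>
C:4↔1 J2 <6,2,2>
R:0↔2 J1 <6,3,2>
C:2↔4 J2 <6,3,3>
R:2↔1 J1 <6,4,3>
R:4↔3 J1 <6,5,3>
C:4↔5 J2 <6,5,4>
R:0↔1 J1 <6,6,4>
3×5 − 2×6 − 1×4 = -1

M = -1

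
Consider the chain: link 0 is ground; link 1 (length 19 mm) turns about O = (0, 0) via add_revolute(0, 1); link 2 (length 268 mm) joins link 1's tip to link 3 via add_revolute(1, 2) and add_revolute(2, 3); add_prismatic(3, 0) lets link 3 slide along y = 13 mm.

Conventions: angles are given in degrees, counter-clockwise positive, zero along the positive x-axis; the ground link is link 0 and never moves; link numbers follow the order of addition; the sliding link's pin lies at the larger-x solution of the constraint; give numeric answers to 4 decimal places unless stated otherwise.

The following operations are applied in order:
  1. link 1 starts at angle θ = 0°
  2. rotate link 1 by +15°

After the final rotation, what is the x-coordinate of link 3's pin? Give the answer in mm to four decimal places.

geometry: r = 19 mm, L = 268 mm, e = 13 mm; θ starts at 0°
rotate link 1 by +15°: θ ← 0° +15° = 15°
crank pin P = (r cos θ, r sin θ) = (18.352591, 4.917562)
h = r sin θ − e = 4.917562 − 13 = -8.082438
x = r cos θ + √(L² − h²) = 18.352591 + 267.878096 = 286.230686

286.2307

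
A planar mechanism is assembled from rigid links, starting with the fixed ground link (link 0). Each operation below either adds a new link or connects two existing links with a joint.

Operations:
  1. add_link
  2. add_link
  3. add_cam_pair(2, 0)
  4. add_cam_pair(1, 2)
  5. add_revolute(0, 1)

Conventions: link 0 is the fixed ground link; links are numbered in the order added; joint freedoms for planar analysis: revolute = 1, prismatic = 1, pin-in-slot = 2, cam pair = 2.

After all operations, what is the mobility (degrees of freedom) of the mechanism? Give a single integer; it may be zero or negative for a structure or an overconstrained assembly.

(L,J1,J2)=(1,0,0); link0 fixed
link1: (2,0,0)
link2: (3,0,0)
C 2-0 [J2]: (3,0,1)
C 1-2 [J2]: (3,0,2)
R 0-1 [J1]: (3,1,2)
Grübler: 3·2 − 2·1 − 2 = 2

M = 2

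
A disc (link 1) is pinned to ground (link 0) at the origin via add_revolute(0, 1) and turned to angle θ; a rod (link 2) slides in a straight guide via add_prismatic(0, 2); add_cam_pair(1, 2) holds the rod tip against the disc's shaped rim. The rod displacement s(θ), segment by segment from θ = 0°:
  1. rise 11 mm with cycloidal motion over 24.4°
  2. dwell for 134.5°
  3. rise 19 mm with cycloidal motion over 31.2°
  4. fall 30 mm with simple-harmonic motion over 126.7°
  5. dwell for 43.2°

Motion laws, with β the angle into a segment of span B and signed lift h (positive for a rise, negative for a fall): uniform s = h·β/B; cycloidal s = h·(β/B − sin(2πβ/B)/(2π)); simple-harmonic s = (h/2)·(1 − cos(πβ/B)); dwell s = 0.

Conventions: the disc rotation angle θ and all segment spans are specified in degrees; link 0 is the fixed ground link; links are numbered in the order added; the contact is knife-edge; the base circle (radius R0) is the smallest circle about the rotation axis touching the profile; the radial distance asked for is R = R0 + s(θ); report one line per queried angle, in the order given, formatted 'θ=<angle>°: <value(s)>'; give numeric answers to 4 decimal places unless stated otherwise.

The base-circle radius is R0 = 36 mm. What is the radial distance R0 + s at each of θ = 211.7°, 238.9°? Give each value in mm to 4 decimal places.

segment 1 (0° to 24.4°, cycloidal, h = 11) is passed completely: s = 0.0000 + (11) = 11.0000
segment 2 (24.4° to 158.9°, dwell): s unchanged at 11.0000
segment 3 (158.9° to 190.1°, cycloidal, h = 19) is passed completely: s = 11.0000 + (19) = 30.0000
θ = 211.7° falls in segment 4 (190.1° to 316.8°, simple-harmonic, h = -30): β = 211.7 − 190.1 = 21.6°, B = 126.7°; Δs = -30/2·(1 − cos(π·0.1705)) = -2.1004; s = 30.0000 − 2.1004 = 27.8996
θ = 238.9° falls in segment 4 (190.1° to 316.8°, simple-harmonic, h = -30): β = 238.9 − 190.1 = 48.8°, B = 126.7°; Δs = -30/2·(1 − cos(π·0.3852)) = -9.7050; s = 30.0000 − 9.7050 = 20.2950
θ=211.7°: R = R0 + s = 36 + 27.8996 = 63.8996
θ=238.9°: R = R0 + s = 36 + 20.2950 = 56.2950

θ=211.7°: 63.8996
θ=238.9°: 56.2950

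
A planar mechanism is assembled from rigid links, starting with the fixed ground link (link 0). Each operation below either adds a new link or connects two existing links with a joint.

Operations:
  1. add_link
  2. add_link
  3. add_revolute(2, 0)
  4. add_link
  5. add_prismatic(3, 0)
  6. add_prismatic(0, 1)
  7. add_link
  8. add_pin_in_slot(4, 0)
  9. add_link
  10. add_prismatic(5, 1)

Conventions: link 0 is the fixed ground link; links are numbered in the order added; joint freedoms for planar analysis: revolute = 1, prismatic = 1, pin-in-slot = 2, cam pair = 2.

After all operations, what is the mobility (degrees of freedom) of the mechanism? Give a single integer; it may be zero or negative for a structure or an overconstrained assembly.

(L,J1,J2)=(1,0,0); link0 fixed
link1: (2,0,0)
link2: (3,0,0)
R 2-0 [J1]: (3,1,0)
link3: (4,1,0)
P 3-0 [J1]: (4,2,0)
P 0-1 [J1]: (4,3,0)
link4: (5,3,0)
PS 4-0 [J2]: (5,3,1)
link5: (6,3,1)
P 5-1 [J1]: (6,4,1)
Grübler: 3·5 − 2·4 − 1 = 6

M = 6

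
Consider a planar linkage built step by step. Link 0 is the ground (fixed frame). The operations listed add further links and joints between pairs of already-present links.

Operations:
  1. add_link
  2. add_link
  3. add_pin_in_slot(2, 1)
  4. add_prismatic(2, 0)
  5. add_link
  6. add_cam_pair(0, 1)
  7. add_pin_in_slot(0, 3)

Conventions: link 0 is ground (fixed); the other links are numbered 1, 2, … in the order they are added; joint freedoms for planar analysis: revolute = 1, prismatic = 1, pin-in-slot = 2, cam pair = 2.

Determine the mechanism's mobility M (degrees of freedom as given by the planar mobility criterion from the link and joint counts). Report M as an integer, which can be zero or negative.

L=1 J1=0 J2=0
add link → L=2 J1=0 J2=0
add link → L=3 J1=0 J2=0
PS@2,1 dof=2 J2 → L=3 J1=0 J2=1
P@2,0 dof=1 J1 → L=3 J1=1 J2=1
add link → L=4 J1=1 J2=1
C@0,1 dof=2 J2 → L=4 J1=1 J2=2
PS@0,3 dof=2 J2 → L=4 J1=1 J2=3
M=3(L−1)−2J1−J2=3·3−2·1−3=4

M = 4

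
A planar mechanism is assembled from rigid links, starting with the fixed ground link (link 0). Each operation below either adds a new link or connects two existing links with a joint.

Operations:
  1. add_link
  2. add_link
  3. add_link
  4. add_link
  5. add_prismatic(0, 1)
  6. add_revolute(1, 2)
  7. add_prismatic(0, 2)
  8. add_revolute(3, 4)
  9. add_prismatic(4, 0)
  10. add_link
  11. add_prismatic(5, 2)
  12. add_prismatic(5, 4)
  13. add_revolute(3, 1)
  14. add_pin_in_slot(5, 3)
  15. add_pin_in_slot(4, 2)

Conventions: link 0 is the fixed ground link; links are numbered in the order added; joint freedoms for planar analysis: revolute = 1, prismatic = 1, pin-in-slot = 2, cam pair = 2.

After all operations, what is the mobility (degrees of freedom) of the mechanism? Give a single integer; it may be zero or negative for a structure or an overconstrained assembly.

ground; <1,0,0>
#1 <2,0,0>
#2 <3,0,0>
#3 <4,0,0>
#4 <5,0,0>
P:0↔1 J1 <5,1,0>
R:1↔2 J1 <5,2,0>
P:0↔2 J1 <5,3,0>
R:3↔4 J1 <5,4,0>
P:4↔0 J1 <5,5,0>
#5 <6,5,0>
P:5↔2 J1 <6,6,0>
P:5↔4 J1 <6,7,0>
R:3↔1 J1 <6,8,0>
PS:5↔3 J2 <6,8,1>
PS:4↔2 J2 <6,8,2>
3×5 − 2×8 − 1×2 = -3

M = -3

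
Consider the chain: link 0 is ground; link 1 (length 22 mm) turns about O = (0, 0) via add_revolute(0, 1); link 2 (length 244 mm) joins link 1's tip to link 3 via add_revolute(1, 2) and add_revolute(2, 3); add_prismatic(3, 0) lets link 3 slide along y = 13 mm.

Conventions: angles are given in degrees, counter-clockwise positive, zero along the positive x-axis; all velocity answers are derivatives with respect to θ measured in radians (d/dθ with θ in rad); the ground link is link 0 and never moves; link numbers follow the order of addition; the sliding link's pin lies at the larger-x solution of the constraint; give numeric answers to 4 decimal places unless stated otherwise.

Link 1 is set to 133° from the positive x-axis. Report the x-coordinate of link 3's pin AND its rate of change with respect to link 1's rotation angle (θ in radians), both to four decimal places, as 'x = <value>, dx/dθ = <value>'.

geometry: r = 22 mm, L = 244 mm, e = 13 mm
crank pin P = (r cos θ, r sin θ) = (-15.003964, 16.089781)
h = r sin θ − e = 16.089781 − 13 = 3.089781
x = r cos θ + √(L² − h²) = -15.003964 + 243.980436 = 228.976472
dx/dθ = −r sin θ − h·r cos θ/√(L² − h²) (θ in radians; h = 3.089781) = -15.899770

x = 228.9765, dx/dθ = -15.8998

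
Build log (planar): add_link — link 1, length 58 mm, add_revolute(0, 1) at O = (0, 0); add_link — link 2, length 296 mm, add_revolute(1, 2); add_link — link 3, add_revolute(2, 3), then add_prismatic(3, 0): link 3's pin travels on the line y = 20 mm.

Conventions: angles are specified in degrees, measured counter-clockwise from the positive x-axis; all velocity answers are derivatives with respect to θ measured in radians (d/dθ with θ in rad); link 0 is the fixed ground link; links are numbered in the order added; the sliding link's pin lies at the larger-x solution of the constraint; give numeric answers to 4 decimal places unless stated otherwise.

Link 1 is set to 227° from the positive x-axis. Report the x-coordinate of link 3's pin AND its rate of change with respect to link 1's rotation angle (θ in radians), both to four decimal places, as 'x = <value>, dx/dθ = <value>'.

geometry: r = 58 mm, L = 296 mm, e = 20 mm
crank pin P = (r cos θ, r sin θ) = (-39.555905, -42.418515)
h = r sin θ − e = -42.418515 − 20 = -62.418515
x = r cos θ + √(L² − h²) = -39.555905 + 289.343963 = 249.788058
dx/dθ = −r sin θ − h·r cos θ/√(L² − h²) (θ in radians; h = -62.418515) = 33.885346

x = 249.7881, dx/dθ = 33.8853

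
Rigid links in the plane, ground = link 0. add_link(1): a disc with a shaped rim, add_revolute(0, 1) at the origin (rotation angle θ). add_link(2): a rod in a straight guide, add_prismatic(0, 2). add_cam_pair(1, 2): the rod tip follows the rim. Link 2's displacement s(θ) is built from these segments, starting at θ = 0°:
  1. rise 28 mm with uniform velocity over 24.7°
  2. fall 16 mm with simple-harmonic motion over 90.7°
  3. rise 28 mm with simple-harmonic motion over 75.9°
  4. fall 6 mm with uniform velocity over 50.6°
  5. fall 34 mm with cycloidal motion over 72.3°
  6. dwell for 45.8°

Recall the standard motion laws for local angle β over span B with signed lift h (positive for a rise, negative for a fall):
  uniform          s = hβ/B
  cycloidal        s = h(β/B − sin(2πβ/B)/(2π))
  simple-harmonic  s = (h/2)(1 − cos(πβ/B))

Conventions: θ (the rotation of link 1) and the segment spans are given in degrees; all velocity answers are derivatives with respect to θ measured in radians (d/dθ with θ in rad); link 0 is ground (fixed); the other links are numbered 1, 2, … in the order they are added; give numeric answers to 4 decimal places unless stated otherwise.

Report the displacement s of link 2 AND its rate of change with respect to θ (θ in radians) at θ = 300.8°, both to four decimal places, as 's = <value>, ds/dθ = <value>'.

segment 1 (0° to 24.7°, uniform, h = 28) is passed completely: s = 0.0000 + (28) = 28.0000
segment 2 (24.7° to 115.4°, simple-harmonic, h = -16) is passed completely: s = 28.0000 + (-16) = 12.0000
segment 3 (115.4° to 191.3°, simple-harmonic, h = 28) is passed completely: s = 12.0000 + (28) = 40.0000
segment 4 (191.3° to 241.9°, uniform, h = -6) is passed completely: s = 40.0000 + (-6) = 34.0000
θ = 300.8° falls in segment 5 (241.9° to 314.2°, cycloidal, h = -34): β = 300.8 − 241.9 = 58.9°, B = 72.3°; Δs = -34·(0.8147 − sin(2π·0.8147)/(2π)) = -32.6693; s = 34.0000 − 32.6693 = 1.3307
velocity in seg [241.9°–314.2°] (cycloidal), θ in radians: β = 58.9° = 1.0280 rad, B = 72.3° = 1.2619 rad; ds/dθ = (h/B)(1 − cos(2πβ/B)) = ((-34)/1.2619)(1 − cos(2π·0.8147)) = -16.295966 mm/rad

s = 1.3307, ds/dθ = -16.2960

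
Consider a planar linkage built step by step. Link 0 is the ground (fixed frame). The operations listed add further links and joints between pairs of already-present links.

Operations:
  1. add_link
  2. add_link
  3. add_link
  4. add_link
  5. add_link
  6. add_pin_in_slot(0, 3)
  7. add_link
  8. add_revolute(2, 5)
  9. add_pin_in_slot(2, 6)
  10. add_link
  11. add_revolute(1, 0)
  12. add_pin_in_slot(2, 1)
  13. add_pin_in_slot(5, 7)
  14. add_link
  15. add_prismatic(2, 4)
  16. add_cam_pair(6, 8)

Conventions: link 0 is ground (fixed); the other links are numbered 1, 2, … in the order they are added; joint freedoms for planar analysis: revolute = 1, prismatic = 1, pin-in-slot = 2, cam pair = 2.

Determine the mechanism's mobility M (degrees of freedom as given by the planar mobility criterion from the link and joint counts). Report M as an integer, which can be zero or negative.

L=1 J1=0 J2=0
add link → L=2 J1=0 J2=0
add link → L=3 J1=0 J2=0
add link → L=4 J1=0 J2=0
add link → L=5 J1=0 J2=0
add link → L=6 J1=0 J2=0
PS@0,3 dof=2 J2 → L=6 J1=0 J2=1
add link → L=7 J1=0 J2=1
R@2,5 dof=1 J1 → L=7 J1=1 J2=1
PS@2,6 dof=2 J2 → L=7 J1=1 J2=2
add link → L=8 J1=1 J2=2
R@1,0 dof=1 J1 → L=8 J1=2 J2=2
PS@2,1 dof=2 J2 → L=8 J1=2 J2=3
PS@5,7 dof=2 J2 → L=8 J1=2 J2=4
add link → L=9 J1=2 J2=4
P@2,4 dof=1 J1 → L=9 J1=3 J2=4
C@6,8 dof=2 J2 → L=9 J1=3 J2=5
M=3(L−1)−2J1−J2=3·8−2·3−5=13

M = 13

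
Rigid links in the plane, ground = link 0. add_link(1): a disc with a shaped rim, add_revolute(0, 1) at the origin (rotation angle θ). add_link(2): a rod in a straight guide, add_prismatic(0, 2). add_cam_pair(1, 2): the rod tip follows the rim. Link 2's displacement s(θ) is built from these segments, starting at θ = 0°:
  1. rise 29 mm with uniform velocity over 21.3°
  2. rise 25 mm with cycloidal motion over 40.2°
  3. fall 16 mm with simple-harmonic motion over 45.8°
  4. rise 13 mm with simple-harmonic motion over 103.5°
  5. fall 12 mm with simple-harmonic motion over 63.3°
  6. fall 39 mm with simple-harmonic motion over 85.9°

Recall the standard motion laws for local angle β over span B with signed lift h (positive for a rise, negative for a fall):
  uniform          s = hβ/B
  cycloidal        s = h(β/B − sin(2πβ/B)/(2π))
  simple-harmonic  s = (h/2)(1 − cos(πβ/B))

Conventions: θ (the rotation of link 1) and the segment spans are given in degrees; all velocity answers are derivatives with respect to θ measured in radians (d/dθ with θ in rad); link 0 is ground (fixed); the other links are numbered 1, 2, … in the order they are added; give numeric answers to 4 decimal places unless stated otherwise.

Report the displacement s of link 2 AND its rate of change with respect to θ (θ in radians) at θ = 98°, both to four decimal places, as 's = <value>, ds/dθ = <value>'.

segment 1 (0° to 21.3°, uniform, h = 29) is passed completely: s = 0.0000 + (29) = 29.0000
segment 2 (21.3° to 61.5°, cycloidal, h = 25) is passed completely: s = 29.0000 + (25) = 54.0000
θ = 98° falls in segment 3 (61.5° to 107.3°, simple-harmonic, h = -16): β = 98 − 61.5 = 36.5°, B = 45.8°; Δs = -16/2·(1 − cos(π·0.7969)) = -14.4267; s = 54.0000 − 14.4267 = 39.5733
velocity in seg [61.5°–107.3°] (simple-harmonic), θ in radians: β = 36.5° = 0.6370 rad, B = 45.8° = 0.7994 rad; ds/dθ = (πh/(2B)) sin(πβ/B) = (π·(-16)/(2·0.7994)) sin(π·0.7969) = -18.723997 mm/rad

s = 39.5733, ds/dθ = -18.7240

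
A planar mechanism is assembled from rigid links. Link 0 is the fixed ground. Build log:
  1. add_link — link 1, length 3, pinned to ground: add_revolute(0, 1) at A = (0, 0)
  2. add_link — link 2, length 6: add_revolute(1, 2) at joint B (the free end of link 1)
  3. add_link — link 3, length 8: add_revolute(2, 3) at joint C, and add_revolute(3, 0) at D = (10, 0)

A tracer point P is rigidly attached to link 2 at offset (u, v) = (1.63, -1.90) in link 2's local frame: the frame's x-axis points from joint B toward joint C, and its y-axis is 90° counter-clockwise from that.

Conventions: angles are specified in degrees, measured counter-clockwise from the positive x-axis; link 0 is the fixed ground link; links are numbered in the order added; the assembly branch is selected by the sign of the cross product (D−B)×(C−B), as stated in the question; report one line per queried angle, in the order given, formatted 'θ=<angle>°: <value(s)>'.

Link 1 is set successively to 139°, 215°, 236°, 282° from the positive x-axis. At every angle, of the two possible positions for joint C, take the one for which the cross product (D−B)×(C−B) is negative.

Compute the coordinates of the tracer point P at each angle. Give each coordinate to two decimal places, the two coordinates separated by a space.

A=(0,0), D=(10.00,0)
θ=139°: B = A + 3.00·(cos139°, sin139°) = (-2.2641, 1.9682)
θ=139°: |BD| = 12.4211
θ=139°: circle(B,6.00) ∩ circle(D,8.00): a=5.0834, h=3.1873
θ=139°:   candidates: C₊=(3.2601,4.3097) cross=39.590; C₋=(2.2500,-1.9844) cross=-39.590
θ=139°:   branch - wants cross < 0 → take C=(2.2500,-1.9844) (cross=-39.590)
θ=139°: ex = (C−B)/|BC| = (0.7524,-0.6588); ey = (0.6588,0.7524)
θ=139°: P = B + 1.63·ex + -1.90·ey = (-2.2894,-0.5351)
θ=215°: B = A + 3.00·(cos215°, sin215°) = (-2.4575, -1.7207)
θ=215°: |BD| = 12.5757
θ=215°: circle(B,6.00) ∩ circle(D,8.00): a=5.1746, h=3.0370
θ=215°:   candidates: C₊=(2.2529,1.9957) cross=38.193; C₋=(3.0840,-4.0211) cross=-38.193
θ=215°:   branch - wants cross < 0 → take C=(3.0840,-4.0211) (cross=-38.193)
θ=215°: ex = (C−B)/|BC| = (0.9236,-0.3834); ey = (0.3834,0.9236)
θ=215°: P = B + 1.63·ex + -1.90·ey = (-1.6805,-4.1005)
θ=236°: B = A + 3.00·(cos236°, sin236°) = (-1.6776, -2.4871)
θ=236°: |BD| = 11.9395
θ=236°: circle(B,6.00) ∩ circle(D,8.00): a=4.7972, h=3.6038
θ=236°:   candidates: C₊=(2.2637,2.0369) cross=43.027; C₋=(3.7651,-5.0125) cross=-43.027
θ=236°:   branch - wants cross < 0 → take C=(3.7651,-5.0125) (cross=-43.027)
θ=236°: ex = (C−B)/|BC| = (0.9071,-0.4209); ey = (0.4209,0.9071)
θ=236°: P = B + 1.63·ex + -1.90·ey = (-0.9987,-4.8967)
θ=282°: B = A + 3.00·(cos282°, sin282°) = (0.6237, -2.9344)
θ=282°: |BD| = 9.8247
θ=282°: circle(B,6.00) ∩ circle(D,8.00): a=3.4874, h=4.8824
θ=282°:   candidates: C₊=(2.4937,2.7667) cross=47.969; C₋=(5.4102,-6.5524) cross=-47.969
θ=282°:   branch - wants cross < 0 → take C=(5.4102,-6.5524) (cross=-47.969)
θ=282°: ex = (C−B)/|BC| = (0.7977,-0.6030); ey = (0.6030,0.7977)
θ=282°: P = B + 1.63·ex + -1.90·ey = (0.7784,-5.4330)

θ=139°: -2.29 -0.54
θ=215°: -1.68 -4.10
θ=236°: -1.00 -4.90
θ=282°: 0.78 -5.43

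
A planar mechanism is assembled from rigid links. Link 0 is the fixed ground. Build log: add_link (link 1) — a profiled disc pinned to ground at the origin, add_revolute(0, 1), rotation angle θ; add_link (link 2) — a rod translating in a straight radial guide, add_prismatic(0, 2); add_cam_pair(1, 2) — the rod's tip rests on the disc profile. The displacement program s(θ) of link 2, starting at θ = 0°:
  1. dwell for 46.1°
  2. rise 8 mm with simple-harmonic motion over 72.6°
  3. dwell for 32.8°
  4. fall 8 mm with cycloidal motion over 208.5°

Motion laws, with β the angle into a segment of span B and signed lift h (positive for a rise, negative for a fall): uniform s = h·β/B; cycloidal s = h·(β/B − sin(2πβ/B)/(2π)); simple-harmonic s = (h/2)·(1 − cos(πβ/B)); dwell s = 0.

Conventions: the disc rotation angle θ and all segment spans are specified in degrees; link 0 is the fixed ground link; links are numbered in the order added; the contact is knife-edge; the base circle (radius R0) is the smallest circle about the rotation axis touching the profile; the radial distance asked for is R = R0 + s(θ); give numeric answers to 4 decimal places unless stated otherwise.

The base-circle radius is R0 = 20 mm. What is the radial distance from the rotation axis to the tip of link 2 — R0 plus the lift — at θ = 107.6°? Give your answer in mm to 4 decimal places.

seg 1 [0°–46.1°] dwell: s stays 0.0000
seg 2 [46.1°–118.7°] simple-harmonic, h=8: θ=107.6° here. β=61.5, B=72.6. 8/2·(1 − cos(π·0.8471)) = 7.5474 → s = 7.5474
R = R0 + s = 20 + 7.5474 = 27.5474

27.5474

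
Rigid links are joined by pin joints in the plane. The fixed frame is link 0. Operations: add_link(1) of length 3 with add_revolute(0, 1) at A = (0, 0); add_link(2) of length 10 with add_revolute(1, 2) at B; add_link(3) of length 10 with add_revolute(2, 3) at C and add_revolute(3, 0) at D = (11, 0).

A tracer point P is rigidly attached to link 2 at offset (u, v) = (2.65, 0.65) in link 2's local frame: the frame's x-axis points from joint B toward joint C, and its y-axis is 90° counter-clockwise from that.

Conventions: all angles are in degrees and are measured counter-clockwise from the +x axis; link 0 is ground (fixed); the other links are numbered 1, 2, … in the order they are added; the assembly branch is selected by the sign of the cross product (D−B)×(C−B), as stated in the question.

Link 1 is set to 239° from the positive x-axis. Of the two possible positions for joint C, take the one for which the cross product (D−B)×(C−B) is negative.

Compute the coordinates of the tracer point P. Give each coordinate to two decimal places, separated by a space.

A=(0,0), D=(11.00,0)
B = A + 3.00·(cos239°, sin239°) = (-1.5451, -2.5715)
|BD| = 12.8060
circle(B,10.00) ∩ circle(D,10.00): a=6.4030, h=7.6813
  candidates: C₊=(3.1850,6.2391) cross=98.366; C₋=(6.2699,-8.8106) cross=-98.366
  branch - wants cross < 0 → take C=(6.2699,-8.8106) (cross=-98.366)
ex = (C−B)/|BC| = (0.7815,-0.6239); ey = (0.6239,0.7815)
P = B + 2.65·ex + 0.65·ey = (0.9314,-3.7169)

0.93 -3.72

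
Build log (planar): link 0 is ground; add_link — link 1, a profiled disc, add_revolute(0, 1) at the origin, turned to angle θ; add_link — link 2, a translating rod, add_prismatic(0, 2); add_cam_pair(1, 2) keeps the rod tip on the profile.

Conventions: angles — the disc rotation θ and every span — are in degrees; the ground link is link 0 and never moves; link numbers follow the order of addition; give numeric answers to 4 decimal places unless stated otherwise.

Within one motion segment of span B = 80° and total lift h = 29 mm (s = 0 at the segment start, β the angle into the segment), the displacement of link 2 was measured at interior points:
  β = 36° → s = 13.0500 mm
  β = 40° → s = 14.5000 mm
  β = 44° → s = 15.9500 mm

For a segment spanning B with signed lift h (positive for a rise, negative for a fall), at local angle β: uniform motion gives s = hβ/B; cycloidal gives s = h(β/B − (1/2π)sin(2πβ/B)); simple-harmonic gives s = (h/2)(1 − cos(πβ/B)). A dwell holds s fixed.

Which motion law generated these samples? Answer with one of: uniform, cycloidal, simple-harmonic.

candidates at β/B = r: uniform s = h·r (linear in β); cycloidal s = h·(r − sin(2πr)/(2π)); simple-harmonic s = (h/2)(1 − cos(πr))
β=36°: printed 13.0500 | uniform 13.0500, cycloidal 11.6237, simple-harmonic 12.2317
β=40°: printed 14.5000 | uniform 14.5000, cycloidal 14.5000, simple-harmonic 14.5000
β=44°: printed 15.9500 | uniform 15.9500, cycloidal 17.3763, simple-harmonic 16.7683
only one law matches every sample → uniform

uniform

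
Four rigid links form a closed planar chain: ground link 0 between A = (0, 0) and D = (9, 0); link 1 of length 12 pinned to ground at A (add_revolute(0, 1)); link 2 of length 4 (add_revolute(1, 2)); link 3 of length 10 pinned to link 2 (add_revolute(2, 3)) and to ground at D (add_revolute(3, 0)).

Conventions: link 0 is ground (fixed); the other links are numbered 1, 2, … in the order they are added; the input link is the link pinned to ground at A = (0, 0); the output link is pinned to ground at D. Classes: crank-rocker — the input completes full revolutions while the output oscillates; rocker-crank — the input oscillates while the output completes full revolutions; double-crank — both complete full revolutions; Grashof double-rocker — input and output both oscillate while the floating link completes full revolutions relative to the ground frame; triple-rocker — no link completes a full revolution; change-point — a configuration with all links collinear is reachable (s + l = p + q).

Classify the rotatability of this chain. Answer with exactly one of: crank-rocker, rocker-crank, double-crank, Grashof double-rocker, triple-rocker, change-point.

lengths: ground=9, input=12, coupler=4, output=10
sorted: s=4 (shortest), l=12 (longest), p+q=19
s + l = 16 vs p + q = 19
s + l < p + q (Grashof) with shortest = coupler link → Grashof double-rocker

Grashof double-rocker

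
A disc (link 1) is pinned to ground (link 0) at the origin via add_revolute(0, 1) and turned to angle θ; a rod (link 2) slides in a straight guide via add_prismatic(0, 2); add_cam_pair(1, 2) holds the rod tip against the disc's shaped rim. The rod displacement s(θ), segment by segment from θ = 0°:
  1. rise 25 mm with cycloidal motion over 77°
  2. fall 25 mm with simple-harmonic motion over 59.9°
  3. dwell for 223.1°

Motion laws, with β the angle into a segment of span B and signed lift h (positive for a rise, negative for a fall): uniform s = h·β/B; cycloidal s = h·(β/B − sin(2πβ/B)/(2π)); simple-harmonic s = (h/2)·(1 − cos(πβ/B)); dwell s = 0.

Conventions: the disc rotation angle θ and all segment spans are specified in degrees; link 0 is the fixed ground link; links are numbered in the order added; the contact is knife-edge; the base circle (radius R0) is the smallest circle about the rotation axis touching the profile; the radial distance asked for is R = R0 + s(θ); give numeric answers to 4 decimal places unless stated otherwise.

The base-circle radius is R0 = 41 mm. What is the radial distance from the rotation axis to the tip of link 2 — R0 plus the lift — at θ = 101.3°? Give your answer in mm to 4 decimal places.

segment 1 (0° to 77°, cycloidal, h = 25) is passed completely: s = 0.0000 + (25) = 25.0000
θ = 101.3° falls in segment 2 (77° to 136.9°, simple-harmonic, h = -25): β = 101.3 − 77 = 24.3°, B = 59.9°; Δs = -25/2·(1 − cos(π·0.4057)) = -8.8499; s = 25.0000 − 8.8499 = 16.1501
R = R0 + s = 41 + 16.1501 = 57.1501

57.1501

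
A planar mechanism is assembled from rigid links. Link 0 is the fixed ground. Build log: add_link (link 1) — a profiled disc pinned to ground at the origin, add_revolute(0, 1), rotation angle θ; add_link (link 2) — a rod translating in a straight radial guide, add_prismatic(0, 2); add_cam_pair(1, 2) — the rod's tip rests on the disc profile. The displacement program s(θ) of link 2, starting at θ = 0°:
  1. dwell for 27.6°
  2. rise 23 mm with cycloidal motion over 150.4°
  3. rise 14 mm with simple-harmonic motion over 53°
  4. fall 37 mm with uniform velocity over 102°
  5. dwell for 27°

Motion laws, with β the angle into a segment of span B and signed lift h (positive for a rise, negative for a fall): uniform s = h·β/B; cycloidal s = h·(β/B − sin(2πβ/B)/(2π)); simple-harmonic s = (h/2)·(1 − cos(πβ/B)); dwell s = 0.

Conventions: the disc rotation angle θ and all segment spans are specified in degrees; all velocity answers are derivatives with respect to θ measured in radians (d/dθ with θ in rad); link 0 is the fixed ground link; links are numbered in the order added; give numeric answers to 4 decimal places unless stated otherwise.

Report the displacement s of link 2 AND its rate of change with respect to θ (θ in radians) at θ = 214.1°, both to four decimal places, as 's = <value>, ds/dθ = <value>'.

seg 1 [0°–27.6°] dwell: s stays 0.0000
seg 2 [27.6°–178°] cycloidal, h=23: full span → s += 23 → s = 23.0000
seg 3 [178°–231°] simple-harmonic, h=14: θ=214.1° here. β=36.1, B=53. 14/2·(1 − cos(π·0.6811)) = 10.7718 → s = 33.7718
velocity in seg [178°–231°] (simple-harmonic), θ in radians: β = 36.1° = 0.6301 rad, B = 53° = 0.9250 rad; ds/dθ = (πh/(2B)) sin(πβ/B) = (π·14/(2·0.9250)) sin(π·0.6811) = 20.027270 mm/rad

s = 33.7718, ds/dθ = 20.0273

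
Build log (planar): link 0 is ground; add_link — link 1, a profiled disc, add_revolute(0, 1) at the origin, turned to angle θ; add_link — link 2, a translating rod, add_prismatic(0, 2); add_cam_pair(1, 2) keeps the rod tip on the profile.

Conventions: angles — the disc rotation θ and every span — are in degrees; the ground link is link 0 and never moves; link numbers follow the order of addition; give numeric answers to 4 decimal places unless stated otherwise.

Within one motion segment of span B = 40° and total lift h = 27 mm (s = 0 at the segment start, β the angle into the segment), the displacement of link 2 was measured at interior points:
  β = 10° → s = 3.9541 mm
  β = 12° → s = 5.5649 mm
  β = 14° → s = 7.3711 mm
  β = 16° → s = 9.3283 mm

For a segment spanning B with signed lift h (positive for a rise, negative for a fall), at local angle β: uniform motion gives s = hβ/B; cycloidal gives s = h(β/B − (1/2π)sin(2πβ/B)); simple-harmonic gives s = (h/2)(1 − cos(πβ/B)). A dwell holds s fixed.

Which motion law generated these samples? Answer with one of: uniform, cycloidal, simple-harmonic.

candidates at β/B = r: uniform s = h·r (linear in β); cycloidal s = h·(r − sin(2πr)/(2π)); simple-harmonic s = (h/2)(1 − cos(πr))
β=10°: printed 3.9541 | uniform 6.7500, cycloidal 2.4528, simple-harmonic 3.9541
β=12°: printed 5.5649 | uniform 8.1000, cycloidal 4.0131, simple-harmonic 5.5649
β=14°: printed 7.3711 | uniform 9.4500, cycloidal 5.9735, simple-harmonic 7.3711
β=16°: printed 9.3283 | uniform 10.8000, cycloidal 8.2742, simple-harmonic 9.3283
only one law matches every sample → simple-harmonic

simple-harmonic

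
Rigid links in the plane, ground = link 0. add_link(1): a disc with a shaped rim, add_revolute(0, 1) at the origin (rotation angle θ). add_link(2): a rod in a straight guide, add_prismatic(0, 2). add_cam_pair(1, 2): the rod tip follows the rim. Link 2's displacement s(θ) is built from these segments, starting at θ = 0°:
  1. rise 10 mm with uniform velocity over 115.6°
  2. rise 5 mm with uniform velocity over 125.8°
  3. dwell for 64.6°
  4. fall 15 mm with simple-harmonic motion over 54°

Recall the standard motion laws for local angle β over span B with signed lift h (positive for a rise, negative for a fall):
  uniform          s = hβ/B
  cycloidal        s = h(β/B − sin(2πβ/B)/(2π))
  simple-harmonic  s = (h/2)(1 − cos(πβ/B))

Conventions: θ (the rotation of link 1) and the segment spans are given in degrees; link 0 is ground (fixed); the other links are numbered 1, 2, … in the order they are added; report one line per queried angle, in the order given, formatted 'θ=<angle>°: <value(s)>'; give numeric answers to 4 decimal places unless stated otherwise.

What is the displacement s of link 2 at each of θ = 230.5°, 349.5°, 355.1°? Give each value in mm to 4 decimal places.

segment 1 (0° to 115.6°, uniform, h = 10) is passed completely: s = 0.0000 + (10) = 10.0000
θ = 230.5° falls in segment 2 (115.6° to 241.4°, uniform, h = 5): β = 230.5 − 115.6 = 114.9°, B = 125.8°; Δs = 5·114.9/125.8 = 4.5668; s = 10.0000 + 4.5668 = 14.5668
segment 2 (115.6° to 241.4°, uniform, h = 5) is passed completely: s = 10.0000 + (5) = 15.0000
segment 3 (241.4° to 306°, dwell): s unchanged at 15.0000
θ = 349.5° falls in segment 4 (306° to 360°, simple-harmonic, h = -15): β = 349.5 − 306 = 43.5°, B = 54°; Δs = -15/2·(1 − cos(π·0.8056)) = -13.6436; s = 15.0000 − 13.6436 = 1.3564
θ = 355.1° falls in segment 4 (306° to 360°, simple-harmonic, h = -15): β = 355.1 − 306 = 49.1°, B = 54°; Δs = -15/2·(1 − cos(π·0.9093)) = -14.6973; s = 15.0000 − 14.6973 = 0.3027

θ=230.5°: 14.5668
θ=349.5°: 1.3564
θ=355.1°: 0.3027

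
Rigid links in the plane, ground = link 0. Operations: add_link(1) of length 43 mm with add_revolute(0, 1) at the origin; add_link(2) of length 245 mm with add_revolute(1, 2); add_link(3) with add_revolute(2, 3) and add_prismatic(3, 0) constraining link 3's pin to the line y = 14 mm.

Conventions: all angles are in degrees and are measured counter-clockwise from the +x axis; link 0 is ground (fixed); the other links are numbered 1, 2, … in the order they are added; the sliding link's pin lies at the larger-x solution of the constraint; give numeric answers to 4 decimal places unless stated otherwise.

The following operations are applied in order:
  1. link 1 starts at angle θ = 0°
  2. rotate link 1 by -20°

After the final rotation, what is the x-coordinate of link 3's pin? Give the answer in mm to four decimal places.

geometry: r = 43 mm, L = 245 mm, e = 14 mm; θ starts at 0°
rotate link 1 by -20°: θ ← 0° -20° = -20°
crank pin P = (r cos θ, r sin θ) = (40.406783, -14.706866)
h = r sin θ − e = -14.706866 − 14 = -28.706866
x = r cos θ + √(L² − h²) = 40.406783 + 243.312383 = 283.719166

283.7192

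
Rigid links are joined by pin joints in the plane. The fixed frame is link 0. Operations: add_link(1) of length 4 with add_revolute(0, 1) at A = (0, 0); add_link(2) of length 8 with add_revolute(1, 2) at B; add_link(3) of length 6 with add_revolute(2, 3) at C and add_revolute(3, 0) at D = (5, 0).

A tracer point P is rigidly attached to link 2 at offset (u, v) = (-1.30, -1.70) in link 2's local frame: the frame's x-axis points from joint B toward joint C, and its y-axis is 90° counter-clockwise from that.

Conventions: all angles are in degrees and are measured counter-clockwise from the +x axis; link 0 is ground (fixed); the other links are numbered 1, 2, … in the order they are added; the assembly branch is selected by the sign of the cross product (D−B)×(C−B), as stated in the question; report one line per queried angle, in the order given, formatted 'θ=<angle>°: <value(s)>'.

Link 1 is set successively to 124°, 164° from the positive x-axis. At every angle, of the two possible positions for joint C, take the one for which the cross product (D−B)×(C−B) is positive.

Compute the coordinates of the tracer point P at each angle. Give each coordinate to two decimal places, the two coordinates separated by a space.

A=(0,0), D=(5.00,0)
θ=124°: B = A + 4.00·(cos124°, sin124°) = (-2.2368, 3.3162)
θ=124°: |BD| = 7.9604
θ=124°: circle(B,8.00) ∩ circle(D,6.00): a=5.7389, h=5.5736
θ=124°:   candidates: C₊=(5.3023,5.9924) cross=44.368; C₋=(0.6586,-4.1415) cross=-44.368
θ=124°:   branch + wants cross > 0 → take C=(5.3023,5.9924) (cross=44.368)
θ=124°: ex = (C−B)/|BC| = (0.9424,0.3345); ey = (-0.3345,0.9424)
θ=124°: P = B + -1.30·ex + -1.70·ey = (-2.8932,1.2792)
θ=164°: B = A + 4.00·(cos164°, sin164°) = (-3.8450, 1.1025)
θ=164°: |BD| = 8.9135
θ=164°: circle(B,8.00) ∩ circle(D,6.00): a=6.0274, h=5.2603
θ=164°:   candidates: C₊=(2.7867,5.5769) cross=46.887; C₋=(1.4854,-4.8629) cross=-46.887
θ=164°:   branch + wants cross > 0 → take C=(2.7867,5.5769) (cross=46.887)
θ=164°: ex = (C−B)/|BC| = (0.8290,0.5593); ey = (-0.5593,0.8290)
θ=164°: P = B + -1.30·ex + -1.70·ey = (-3.9719,-1.0338)

θ=124°: -2.89 1.28
θ=164°: -3.97 -1.03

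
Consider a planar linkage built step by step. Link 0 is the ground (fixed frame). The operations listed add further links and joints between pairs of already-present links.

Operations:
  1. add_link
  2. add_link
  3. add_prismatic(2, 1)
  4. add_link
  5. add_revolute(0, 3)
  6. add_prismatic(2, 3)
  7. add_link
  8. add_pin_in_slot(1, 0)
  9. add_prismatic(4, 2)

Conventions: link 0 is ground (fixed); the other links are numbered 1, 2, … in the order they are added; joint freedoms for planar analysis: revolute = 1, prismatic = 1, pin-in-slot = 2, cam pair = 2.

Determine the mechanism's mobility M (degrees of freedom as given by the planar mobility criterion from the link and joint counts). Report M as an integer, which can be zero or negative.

L=1 J1=0 J2=0
add link → L=2 J1=0 J2=0
add link → L=3 J1=0 J2=0
P@2,1 dof=1 J1 → L=3 J1=1 J2=0
add link → L=4 J1=1 J2=0
R@0,3 dof=1 J1 → L=4 J1=2 J2=0
P@2,3 dof=1 J1 → L=4 J1=3 J2=0
add link → L=5 J1=3 J2=0
PS@1,0 dof=2 J2 → L=5 J1=3 J2=1
P@4,2 dof=1 J1 → L=5 J1=4 J2=1
M=3(L−1)−2J1−J2=3·4−2·4−1=3

M = 3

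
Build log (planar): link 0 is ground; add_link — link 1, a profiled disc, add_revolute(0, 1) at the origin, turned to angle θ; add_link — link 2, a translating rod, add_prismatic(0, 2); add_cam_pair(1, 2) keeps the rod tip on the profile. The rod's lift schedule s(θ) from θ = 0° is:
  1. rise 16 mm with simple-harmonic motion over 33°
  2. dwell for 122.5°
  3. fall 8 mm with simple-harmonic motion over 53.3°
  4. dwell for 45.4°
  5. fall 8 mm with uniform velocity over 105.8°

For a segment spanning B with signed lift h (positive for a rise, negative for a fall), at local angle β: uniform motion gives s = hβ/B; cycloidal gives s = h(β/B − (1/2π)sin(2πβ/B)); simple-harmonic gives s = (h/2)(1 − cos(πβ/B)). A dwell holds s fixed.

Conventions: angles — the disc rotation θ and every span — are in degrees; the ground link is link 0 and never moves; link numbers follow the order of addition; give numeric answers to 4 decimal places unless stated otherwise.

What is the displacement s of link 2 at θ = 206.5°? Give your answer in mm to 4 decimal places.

seg 1 [0°–33°] simple-harmonic, h=16: full span → s += 16 → s = 16.0000
seg 2 [33°–155.5°] dwell: s stays 16.0000
seg 3 [155.5°–208.8°] simple-harmonic, h=-8: θ=206.5° here. β=51, B=53.3. -8/2·(1 − cos(π·0.9568)) = -7.9633 → s = 8.0367

8.0367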